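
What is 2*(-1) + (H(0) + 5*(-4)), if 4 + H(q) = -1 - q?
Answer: -27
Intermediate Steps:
H(q) = -5 - q (H(q) = -4 + (-1 - q) = -5 - q)
2*(-1) + (H(0) + 5*(-4)) = 2*(-1) + ((-5 - 1*0) + 5*(-4)) = -2 + ((-5 + 0) - 20) = -2 + (-5 - 20) = -2 - 25 = -27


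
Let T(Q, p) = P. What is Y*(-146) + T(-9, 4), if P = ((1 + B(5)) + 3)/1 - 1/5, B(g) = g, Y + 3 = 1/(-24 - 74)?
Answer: 109831/245 ≈ 448.29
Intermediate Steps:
Y = -295/98 (Y = -3 + 1/(-24 - 74) = -3 + 1/(-98) = -3 - 1/98 = -295/98 ≈ -3.0102)
P = 44/5 (P = ((1 + 5) + 3)/1 - 1/5 = (6 + 3)*1 - 1*1/5 = 9*1 - 1/5 = 9 - 1/5 = 44/5 ≈ 8.8000)
T(Q, p) = 44/5
Y*(-146) + T(-9, 4) = -295/98*(-146) + 44/5 = 21535/49 + 44/5 = 109831/245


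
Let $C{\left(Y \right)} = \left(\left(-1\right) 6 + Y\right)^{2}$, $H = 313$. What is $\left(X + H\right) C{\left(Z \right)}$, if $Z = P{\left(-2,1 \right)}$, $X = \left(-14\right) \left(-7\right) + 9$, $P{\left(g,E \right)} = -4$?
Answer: $42000$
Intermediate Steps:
$X = 107$ ($X = 98 + 9 = 107$)
$Z = -4$
$C{\left(Y \right)} = \left(-6 + Y\right)^{2}$
$\left(X + H\right) C{\left(Z \right)} = \left(107 + 313\right) \left(-6 - 4\right)^{2} = 420 \left(-10\right)^{2} = 420 \cdot 100 = 42000$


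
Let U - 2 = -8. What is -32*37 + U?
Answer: -1190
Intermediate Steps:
U = -6 (U = 2 - 8 = -6)
-32*37 + U = -32*37 - 6 = -1184 - 6 = -1190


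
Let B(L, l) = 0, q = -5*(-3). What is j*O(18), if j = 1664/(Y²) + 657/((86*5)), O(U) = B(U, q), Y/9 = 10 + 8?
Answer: 0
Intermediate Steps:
Y = 162 (Y = 9*(10 + 8) = 9*18 = 162)
q = 15
O(U) = 0
j = 4489457/2821230 (j = 1664/(162²) + 657/((86*5)) = 1664/26244 + 657/430 = 1664*(1/26244) + 657*(1/430) = 416/6561 + 657/430 = 4489457/2821230 ≈ 1.5913)
j*O(18) = (4489457/2821230)*0 = 0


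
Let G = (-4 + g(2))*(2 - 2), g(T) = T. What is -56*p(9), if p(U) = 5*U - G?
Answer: -2520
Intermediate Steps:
G = 0 (G = (-4 + 2)*(2 - 2) = -2*0 = 0)
p(U) = 5*U (p(U) = 5*U - 1*0 = 5*U + 0 = 5*U)
-56*p(9) = -280*9 = -56*45 = -2520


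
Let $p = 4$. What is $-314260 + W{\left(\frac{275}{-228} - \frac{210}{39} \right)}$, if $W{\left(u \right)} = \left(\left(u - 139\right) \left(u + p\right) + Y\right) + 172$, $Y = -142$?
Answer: $- \frac{2757289835531}{8785296} \approx -3.1385 \cdot 10^{5}$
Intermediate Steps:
$W{\left(u \right)} = 30 + \left(-139 + u\right) \left(4 + u\right)$ ($W{\left(u \right)} = \left(\left(u - 139\right) \left(u + 4\right) - 142\right) + 172 = \left(\left(-139 + u\right) \left(4 + u\right) - 142\right) + 172 = \left(-142 + \left(-139 + u\right) \left(4 + u\right)\right) + 172 = 30 + \left(-139 + u\right) \left(4 + u\right)$)
$-314260 + W{\left(\frac{275}{-228} - \frac{210}{39} \right)} = -314260 - \left(526 - \left(\frac{275}{-228} - \frac{210}{39}\right)^{2} + 135 \left(\frac{275}{-228} - \frac{210}{39}\right)\right) = -314260 - \left(526 - \left(275 \left(- \frac{1}{228}\right) - \frac{70}{13}\right)^{2} + 135 \left(275 \left(- \frac{1}{228}\right) - \frac{70}{13}\right)\right) = -314260 - \left(526 - \left(- \frac{275}{228} - \frac{70}{13}\right)^{2} + 135 \left(- \frac{275}{228} - \frac{70}{13}\right)\right) = -314260 - \left(- \frac{359387}{988} - \frac{381616225}{8785296}\right) = -314260 + \left(-526 + \frac{381616225}{8785296} + \frac{879075}{988}\right) = -314260 + \frac{3577285429}{8785296} = - \frac{2757289835531}{8785296}$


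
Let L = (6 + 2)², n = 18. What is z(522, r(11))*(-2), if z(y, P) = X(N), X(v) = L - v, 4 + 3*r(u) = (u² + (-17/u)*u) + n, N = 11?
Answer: -106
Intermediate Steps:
L = 64 (L = 8² = 64)
r(u) = -1 + u²/3 (r(u) = -4/3 + ((u² + (-17/u)*u) + 18)/3 = -4/3 + ((u² - 17) + 18)/3 = -4/3 + ((-17 + u²) + 18)/3 = -4/3 + (1 + u²)/3 = -4/3 + (⅓ + u²/3) = -1 + u²/3)
X(v) = 64 - v
z(y, P) = 53 (z(y, P) = 64 - 1*11 = 64 - 11 = 53)
z(522, r(11))*(-2) = 53*(-2) = -106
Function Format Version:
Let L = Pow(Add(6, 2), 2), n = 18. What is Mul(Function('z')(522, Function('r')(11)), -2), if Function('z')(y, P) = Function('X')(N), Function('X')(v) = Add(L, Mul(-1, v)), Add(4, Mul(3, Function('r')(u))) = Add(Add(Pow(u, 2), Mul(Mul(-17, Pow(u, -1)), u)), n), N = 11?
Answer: -106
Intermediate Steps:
L = 64 (L = Pow(8, 2) = 64)
Function('r')(u) = Add(-1, Mul(Rational(1, 3), Pow(u, 2))) (Function('r')(u) = Add(Rational(-4, 3), Mul(Rational(1, 3), Add(Add(Pow(u, 2), Mul(Mul(-17, Pow(u, -1)), u)), 18))) = Add(Rational(-4, 3), Mul(Rational(1, 3), Add(Add(Pow(u, 2), -17), 18))) = Add(Rational(-4, 3), Mul(Rational(1, 3), Add(Add(-17, Pow(u, 2)), 18))) = Add(Rational(-4, 3), Mul(Rational(1, 3), Add(1, Pow(u, 2)))) = Add(Rational(-4, 3), Add(Rational(1, 3), Mul(Rational(1, 3), Pow(u, 2)))) = Add(-1, Mul(Rational(1, 3), Pow(u, 2))))
Function('X')(v) = Add(64, Mul(-1, v))
Function('z')(y, P) = 53 (Function('z')(y, P) = Add(64, Mul(-1, 11)) = Add(64, -11) = 53)
Mul(Function('z')(522, Function('r')(11)), -2) = Mul(53, -2) = -106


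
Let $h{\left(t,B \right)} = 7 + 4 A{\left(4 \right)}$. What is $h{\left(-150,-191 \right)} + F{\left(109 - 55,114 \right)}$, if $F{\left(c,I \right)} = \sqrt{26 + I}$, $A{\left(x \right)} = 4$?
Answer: $23 + 2 \sqrt{35} \approx 34.832$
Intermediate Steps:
$h{\left(t,B \right)} = 23$ ($h{\left(t,B \right)} = 7 + 4 \cdot 4 = 7 + 16 = 23$)
$h{\left(-150,-191 \right)} + F{\left(109 - 55,114 \right)} = 23 + \sqrt{26 + 114} = 23 + \sqrt{140} = 23 + 2 \sqrt{35}$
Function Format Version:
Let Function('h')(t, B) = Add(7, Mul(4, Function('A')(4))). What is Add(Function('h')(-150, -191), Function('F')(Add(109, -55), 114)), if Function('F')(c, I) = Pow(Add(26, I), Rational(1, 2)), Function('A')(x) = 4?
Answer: Add(23, Mul(2, Pow(35, Rational(1, 2)))) ≈ 34.832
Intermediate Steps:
Function('h')(t, B) = 23 (Function('h')(t, B) = Add(7, Mul(4, 4)) = Add(7, 16) = 23)
Add(Function('h')(-150, -191), Function('F')(Add(109, -55), 114)) = Add(23, Pow(Add(26, 114), Rational(1, 2))) = Add(23, Pow(140, Rational(1, 2))) = Add(23, Mul(2, Pow(35, Rational(1, 2))))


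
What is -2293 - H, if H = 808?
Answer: -3101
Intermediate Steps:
-2293 - H = -2293 - 1*808 = -2293 - 808 = -3101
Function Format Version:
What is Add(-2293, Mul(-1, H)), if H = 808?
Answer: -3101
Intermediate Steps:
Add(-2293, Mul(-1, H)) = Add(-2293, Mul(-1, 808)) = Add(-2293, -808) = -3101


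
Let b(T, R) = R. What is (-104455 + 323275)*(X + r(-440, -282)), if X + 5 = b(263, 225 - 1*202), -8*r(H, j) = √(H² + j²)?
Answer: 3938760 - 54705*√68281 ≈ -1.0356e+7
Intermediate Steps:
r(H, j) = -√(H² + j²)/8
X = 18 (X = -5 + (225 - 1*202) = -5 + (225 - 202) = -5 + 23 = 18)
(-104455 + 323275)*(X + r(-440, -282)) = (-104455 + 323275)*(18 - √((-440)² + (-282)²)/8) = 218820*(18 - √(193600 + 79524)/8) = 218820*(18 - √68281/4) = 3938760 - 54705*√68281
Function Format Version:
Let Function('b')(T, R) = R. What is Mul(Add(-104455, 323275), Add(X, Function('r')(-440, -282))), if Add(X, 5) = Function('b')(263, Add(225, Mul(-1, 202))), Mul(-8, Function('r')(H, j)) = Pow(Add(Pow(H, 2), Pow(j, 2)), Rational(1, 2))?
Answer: Add(3938760, Mul(-54705, Pow(68281, Rational(1, 2)))) ≈ -1.0356e+7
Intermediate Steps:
Function('r')(H, j) = Mul(Rational(-1, 8), Pow(Add(Pow(H, 2), Pow(j, 2)), Rational(1, 2)))
X = 18 (X = Add(-5, Add(225, Mul(-1, 202))) = Add(-5, Add(225, -202)) = Add(-5, 23) = 18)
Mul(Add(-104455, 323275), Add(X, Function('r')(-440, -282))) = Mul(Add(-104455, 323275), Add(18, Mul(Rational(-1, 8), Pow(Add(Pow(-440, 2), Pow(-282, 2)), Rational(1, 2))))) = Mul(218820, Add(18, Mul(Rational(-1, 8), Pow(Add(193600, 79524), Rational(1, 2))))) = Mul(218820, Add(18, Mul(Rational(-1, 8), Pow(273124, Rational(1, 2))))) = Mul(218820, Add(18, Mul(Rational(-1, 8), Mul(2, Pow(68281, Rational(1, 2)))))) = Mul(218820, Add(18, Mul(Rational(-1, 4), Pow(68281, Rational(1, 2))))) = Add(3938760, Mul(-54705, Pow(68281, Rational(1, 2))))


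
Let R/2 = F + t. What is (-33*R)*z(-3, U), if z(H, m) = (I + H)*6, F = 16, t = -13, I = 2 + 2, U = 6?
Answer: -1188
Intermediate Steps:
I = 4
z(H, m) = 24 + 6*H (z(H, m) = (4 + H)*6 = 24 + 6*H)
R = 6 (R = 2*(16 - 13) = 2*3 = 6)
(-33*R)*z(-3, U) = (-33*6)*(24 + 6*(-3)) = -198*(24 - 18) = -198*6 = -1188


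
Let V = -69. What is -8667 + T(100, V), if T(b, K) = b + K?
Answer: -8636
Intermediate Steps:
T(b, K) = K + b
-8667 + T(100, V) = -8667 + (-69 + 100) = -8667 + 31 = -8636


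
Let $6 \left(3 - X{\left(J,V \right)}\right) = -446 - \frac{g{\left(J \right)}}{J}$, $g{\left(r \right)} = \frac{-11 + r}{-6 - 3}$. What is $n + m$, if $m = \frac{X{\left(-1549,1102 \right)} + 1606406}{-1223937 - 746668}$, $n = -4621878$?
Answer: $- \frac{3627805688136248}{784920123} \approx -4.6219 \cdot 10^{6}$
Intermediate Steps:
$g{\left(r \right)} = \frac{11}{9} - \frac{r}{9}$ ($g{\left(r \right)} = \frac{-11 + r}{-9} = \left(-11 + r\right) \left(- \frac{1}{9}\right) = \frac{11}{9} - \frac{r}{9}$)
$X{\left(J,V \right)} = \frac{232}{3} + \frac{\frac{11}{9} - \frac{J}{9}}{6 J}$ ($X{\left(J,V \right)} = 3 - \frac{-446 - \frac{\frac{11}{9} - \frac{J}{9}}{J}}{6} = 3 + \left(\frac{223}{3} + \frac{\frac{11}{9} - \frac{J}{9}}{6 J}\right) = \frac{232}{3} + \frac{\frac{11}{9} - \frac{J}{9}}{6 J}$)
$m = - \frac{639885254}{784920123}$ ($m = \frac{\frac{11 + 4175 \left(-1549\right)}{54 \left(-1549\right)} + 1606406}{-1223937 - 746668} = \frac{\frac{1}{54} \left(- \frac{1}{1549}\right) \left(11 - 6467075\right) + 1606406}{-1970605} = \left(\frac{1}{54} \left(- \frac{1}{1549}\right) \left(-6467064\right) + 1606406\right) \left(- \frac{1}{1970605}\right) = \left(\frac{1077844}{13941} + 1606406\right) \left(- \frac{1}{1970605}\right) = \frac{22395983890}{13941} \left(- \frac{1}{1970605}\right) = - \frac{639885254}{784920123} \approx -0.81522$)
$n + m = -4621878 - \frac{639885254}{784920123} = - \frac{3627805688136248}{784920123}$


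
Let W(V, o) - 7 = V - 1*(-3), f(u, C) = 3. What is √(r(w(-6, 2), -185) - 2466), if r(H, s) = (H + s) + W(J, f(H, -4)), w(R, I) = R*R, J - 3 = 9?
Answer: I*√2593 ≈ 50.922*I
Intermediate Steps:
J = 12 (J = 3 + 9 = 12)
W(V, o) = 10 + V (W(V, o) = 7 + (V - 1*(-3)) = 7 + (V + 3) = 7 + (3 + V) = 10 + V)
w(R, I) = R²
r(H, s) = 22 + H + s (r(H, s) = (H + s) + (10 + 12) = (H + s) + 22 = 22 + H + s)
√(r(w(-6, 2), -185) - 2466) = √((22 + (-6)² - 185) - 2466) = √((22 + 36 - 185) - 2466) = √(-127 - 2466) = √(-2593) = I*√2593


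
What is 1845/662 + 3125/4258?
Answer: 2481190/704699 ≈ 3.5209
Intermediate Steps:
1845/662 + 3125/4258 = 2481190/704699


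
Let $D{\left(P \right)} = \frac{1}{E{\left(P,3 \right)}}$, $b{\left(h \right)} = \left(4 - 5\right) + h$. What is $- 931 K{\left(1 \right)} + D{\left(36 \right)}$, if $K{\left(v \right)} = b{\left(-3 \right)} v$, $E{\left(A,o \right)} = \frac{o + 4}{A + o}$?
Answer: $\frac{26107}{7} \approx 3729.6$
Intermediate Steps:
$E{\left(A,o \right)} = \frac{4 + o}{A + o}$
$b{\left(h \right)} = -1 + h$
$K{\left(v \right)} = - 4 v$ ($K{\left(v \right)} = \left(-1 - 3\right) v = - 4 v$)
$D{\left(P \right)} = \frac{3}{7} + \frac{P}{7}$ ($D{\left(P \right)} = \frac{1}{\frac{1}{P + 3} \left(4 + 3\right)} = \frac{1}{\frac{1}{3 + P} 7} = \frac{1}{7 \frac{1}{3 + P}} = \frac{3}{7} + \frac{P}{7}$)
$- 931 K{\left(1 \right)} + D{\left(36 \right)} = - 931 \left(\left(-4\right) 1\right) + \left(\frac{3}{7} + \frac{1}{7} \cdot 36\right) = \left(-931\right) \left(-4\right) + \left(\frac{3}{7} + \frac{36}{7}\right) = 3724 + \frac{39}{7} = \frac{26107}{7}$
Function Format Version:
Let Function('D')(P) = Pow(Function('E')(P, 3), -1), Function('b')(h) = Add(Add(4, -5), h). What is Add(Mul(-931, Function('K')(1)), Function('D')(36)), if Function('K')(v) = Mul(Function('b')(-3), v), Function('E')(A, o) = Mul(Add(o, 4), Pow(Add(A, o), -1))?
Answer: Rational(26107, 7) ≈ 3729.6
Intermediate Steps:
Function('E')(A, o) = Mul(Pow(Add(A, o), -1), Add(4, o)) (Function('E')(A, o) = Mul(Add(4, o), Pow(Add(A, o), -1)) = Mul(Pow(Add(A, o), -1), Add(4, o)))
Function('b')(h) = Add(-1, h)
Function('K')(v) = Mul(-4, v) (Function('K')(v) = Mul(Add(-1, -3), v) = Mul(-4, v))
Function('D')(P) = Add(Rational(3, 7), Mul(Rational(1, 7), P)) (Function('D')(P) = Pow(Mul(Pow(Add(P, 3), -1), Add(4, 3)), -1) = Pow(Mul(Pow(Add(3, P), -1), 7), -1) = Pow(Mul(7, Pow(Add(3, P), -1)), -1) = Add(Rational(3, 7), Mul(Rational(1, 7), P)))
Add(Mul(-931, Function('K')(1)), Function('D')(36)) = Add(Mul(-931, Mul(-4, 1)), Add(Rational(3, 7), Mul(Rational(1, 7), 36))) = Add(Mul(-931, -4), Add(Rational(3, 7), Rational(36, 7))) = Add(3724, Rational(39, 7)) = Rational(26107, 7)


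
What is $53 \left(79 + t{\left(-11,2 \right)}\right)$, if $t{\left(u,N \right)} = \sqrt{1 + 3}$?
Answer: $4293$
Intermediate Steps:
$t{\left(u,N \right)} = 2$ ($t{\left(u,N \right)} = \sqrt{4} = 2$)
$53 \left(79 + t{\left(-11,2 \right)}\right) = 53 \left(79 + 2\right) = 53 \cdot 81 = 4293$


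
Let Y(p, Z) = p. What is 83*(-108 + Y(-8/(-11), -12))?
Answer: -97940/11 ≈ -8903.6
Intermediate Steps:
83*(-108 + Y(-8/(-11), -12)) = 83*(-108 - 8/(-11)) = 83*(-108 - 8*(-1/11)) = 83*(-108 + 8/11) = 83*(-1180/11) = -97940/11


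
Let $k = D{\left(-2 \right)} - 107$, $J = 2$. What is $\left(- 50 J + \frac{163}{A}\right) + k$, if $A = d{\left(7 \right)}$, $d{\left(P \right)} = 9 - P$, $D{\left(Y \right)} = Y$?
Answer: $- \frac{255}{2} \approx -127.5$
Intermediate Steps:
$A = 2$ ($A = 9 - 7 = 2$)
$k = -109$ ($k = -2 - 107 = -109$)
$\left(- 50 J + \frac{163}{A}\right) + k = \left(\left(-50\right) 2 + \frac{163}{2}\right) - 109 = \left(-100 + 163 \cdot \frac{1}{2}\right) - 109 = \left(-100 + \frac{163}{2}\right) - 109 = - \frac{37}{2} - 109 = - \frac{255}{2}$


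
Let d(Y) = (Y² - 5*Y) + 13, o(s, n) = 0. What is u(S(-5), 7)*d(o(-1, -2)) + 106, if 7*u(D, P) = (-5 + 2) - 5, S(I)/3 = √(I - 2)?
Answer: 638/7 ≈ 91.143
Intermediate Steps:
d(Y) = 13 + Y² - 5*Y
S(I) = 3*√(-2 + I) (S(I) = 3*√(I - 2) = 3*√(-2 + I))
u(D, P) = -8/7 (u(D, P) = ((-5 + 2) - 5)/7 = (-3 - 5)/7 = (⅐)*(-8) = -8/7)
u(S(-5), 7)*d(o(-1, -2)) + 106 = -8*(13 + 0² - 5*0)/7 + 106 = -8*(13 + 0 + 0)/7 + 106 = -8/7*13 + 106 = -104/7 + 106 = 638/7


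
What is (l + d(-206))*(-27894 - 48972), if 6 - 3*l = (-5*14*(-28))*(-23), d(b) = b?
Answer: -1139359096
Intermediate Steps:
l = 45086/3 (l = 2 - -5*14*(-28)*(-23)/3 = 2 - (-70*(-28))*(-23)/3 = 2 - 1960*(-23)/3 = 2 - ⅓*(-45080) = 2 + 45080/3 = 45086/3 ≈ 15029.)
(l + d(-206))*(-27894 - 48972) = (45086/3 - 206)*(-27894 - 48972) = (44468/3)*(-76866) = -1139359096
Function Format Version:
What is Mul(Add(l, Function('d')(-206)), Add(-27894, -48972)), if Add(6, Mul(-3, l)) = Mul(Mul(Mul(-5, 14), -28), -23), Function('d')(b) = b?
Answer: -1139359096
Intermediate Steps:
l = Rational(45086, 3) (l = Add(2, Mul(Rational(-1, 3), Mul(Mul(Mul(-5, 14), -28), -23))) = Add(2, Mul(Rational(-1, 3), Mul(Mul(-70, -28), -23))) = Add(2, Mul(Rational(-1, 3), Mul(1960, -23))) = Add(2, Mul(Rational(-1, 3), -45080)) = Add(2, Rational(45080, 3)) = Rational(45086, 3) ≈ 15029.)
Mul(Add(l, Function('d')(-206)), Add(-27894, -48972)) = Mul(Add(Rational(45086, 3), -206), Add(-27894, -48972)) = Mul(Rational(44468, 3), -76866) = -1139359096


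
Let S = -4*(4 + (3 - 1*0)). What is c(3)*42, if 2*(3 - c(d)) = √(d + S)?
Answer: 126 - 105*I ≈ 126.0 - 105.0*I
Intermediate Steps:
S = -28 (S = -4*(4 + (3 + 0)) = -4*(4 + 3) = -4*7 = -28)
c(d) = 3 - √(-28 + d)/2 (c(d) = 3 - √(d - 28)/2 = 3 - √(-28 + d)/2)
c(3)*42 = (3 - √(-28 + 3)/2)*42 = (3 - 5*I/2)*42 = 126 - 105*I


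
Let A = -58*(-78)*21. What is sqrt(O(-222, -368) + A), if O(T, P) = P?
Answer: 2*sqrt(23659) ≈ 307.63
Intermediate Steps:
A = 95004 (A = 4524*21 = 95004)
sqrt(O(-222, -368) + A) = sqrt(-368 + 95004) = sqrt(94636) = 2*sqrt(23659)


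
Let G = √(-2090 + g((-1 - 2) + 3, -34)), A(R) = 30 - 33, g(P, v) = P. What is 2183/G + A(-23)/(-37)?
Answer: 3/37 - 2183*I*√2090/2090 ≈ 0.081081 - 47.751*I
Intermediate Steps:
A(R) = -3
G = I*√2090 (G = √(-2090 + ((-1 - 2) + 3)) = √(-2090 + (-3 + 3)) = √(-2090 + 0) = √(-2090) = I*√2090 ≈ 45.716*I)
2183/G + A(-23)/(-37) = 2183/((I*√2090)) - 3/(-37) = 2183*(-I*√2090/2090) - 3*(-1/37) = -2183*I*√2090/2090 + 3/37 = 3/37 - 2183*I*√2090/2090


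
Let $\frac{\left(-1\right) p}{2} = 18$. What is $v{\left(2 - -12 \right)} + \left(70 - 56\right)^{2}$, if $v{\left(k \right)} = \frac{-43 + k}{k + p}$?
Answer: $\frac{4341}{22} \approx 197.32$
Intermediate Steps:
$p = -36$ ($p = \left(-2\right) 18 = -36$)
$v{\left(k \right)} = \frac{-43 + k}{-36 + k}$ ($v{\left(k \right)} = \frac{-43 + k}{k - 36} = \frac{-43 + k}{-36 + k}$)
$v{\left(2 - -12 \right)} + \left(70 - 56\right)^{2} = \frac{-43 + \left(2 - -12\right)}{-36 + \left(2 - -12\right)} + \left(70 - 56\right)^{2} = \frac{-43 + \left(2 + 12\right)}{-36 + \left(2 + 12\right)} + 14^{2} = \frac{-43 + 14}{-36 + 14} + 196 = \frac{1}{-22} \left(-29\right) + 196 = \left(- \frac{1}{22}\right) \left(-29\right) + 196 = \frac{29}{22} + 196 = \frac{4341}{22}$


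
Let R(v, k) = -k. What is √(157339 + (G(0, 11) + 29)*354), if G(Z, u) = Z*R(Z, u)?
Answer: √167605 ≈ 409.40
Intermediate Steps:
G(Z, u) = -Z*u (G(Z, u) = Z*(-u) = -Z*u)
√(157339 + (G(0, 11) + 29)*354) = √(157339 + (-1*0*11 + 29)*354) = √(157339 + (0 + 29)*354) = √(157339 + 29*354) = √(157339 + 10266) = √167605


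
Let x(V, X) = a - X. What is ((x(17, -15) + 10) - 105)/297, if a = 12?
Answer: -68/297 ≈ -0.22896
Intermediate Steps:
x(V, X) = 12 - X
((x(17, -15) + 10) - 105)/297 = (((12 - 1*(-15)) + 10) - 105)/297 = (((12 + 15) + 10) - 105)*(1/297) = ((27 + 10) - 105)*(1/297) = (37 - 105)*(1/297) = -68*1/297 = -68/297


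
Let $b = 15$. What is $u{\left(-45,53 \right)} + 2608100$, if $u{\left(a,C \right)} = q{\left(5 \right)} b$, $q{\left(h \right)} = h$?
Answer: $2608175$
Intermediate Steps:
$u{\left(a,C \right)} = 75$ ($u{\left(a,C \right)} = 5 \cdot 15 = 75$)
$u{\left(-45,53 \right)} + 2608100 = 75 + 2608100 = 2608175$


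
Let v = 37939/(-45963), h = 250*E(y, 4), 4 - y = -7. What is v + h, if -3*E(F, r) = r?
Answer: -15358939/45963 ≈ -334.16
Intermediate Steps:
y = 11 (y = 4 - 1*(-7) = 4 + 7 = 11)
E(F, r) = -r/3
h = -1000/3 (h = 250*(-1/3*4) = 250*(-4/3) = -1000/3 ≈ -333.33)
v = -37939/45963 (v = 37939*(-1/45963) = -37939/45963 ≈ -0.82543)
v + h = -37939/45963 - 1000/3 = -15358939/45963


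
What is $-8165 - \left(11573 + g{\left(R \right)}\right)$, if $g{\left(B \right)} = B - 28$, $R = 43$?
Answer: $-19753$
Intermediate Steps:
$g{\left(B \right)} = -28 + B$
$-8165 - \left(11573 + g{\left(R \right)}\right) = -8165 - \left(11573 + \left(-28 + 43\right)\right) = -8165 - \left(11573 + 15\right) = -8165 - 11588 = -19753$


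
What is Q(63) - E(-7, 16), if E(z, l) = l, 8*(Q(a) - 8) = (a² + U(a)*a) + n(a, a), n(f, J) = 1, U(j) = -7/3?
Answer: 3759/8 ≈ 469.88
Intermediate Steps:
U(j) = -7/3 (U(j) = -7*⅓ = -7/3)
Q(a) = 65/8 - 7*a/24 + a²/8 (Q(a) = 8 + ((a² - 7*a/3) + 1)/8 = 8 + (1 + a² - 7*a/3)/8 = 8 + (⅛ - 7*a/24 + a²/8) = 65/8 - 7*a/24 + a²/8)
Q(63) - E(-7, 16) = (65/8 - 7/24*63 + (⅛)*63²) - 1*16 = (65/8 - 147/8 + (⅛)*3969) - 16 = (65/8 - 147/8 + 3969/8) - 16 = 3887/8 - 16 = 3759/8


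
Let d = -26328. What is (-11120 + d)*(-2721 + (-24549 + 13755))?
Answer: 506109720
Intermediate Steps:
(-11120 + d)*(-2721 + (-24549 + 13755)) = (-11120 - 26328)*(-2721 + (-24549 + 13755)) = -37448*(-2721 - 10794) = -37448*(-13515) = 506109720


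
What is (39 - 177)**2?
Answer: 19044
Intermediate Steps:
(39 - 177)**2 = (-138)**2 = 19044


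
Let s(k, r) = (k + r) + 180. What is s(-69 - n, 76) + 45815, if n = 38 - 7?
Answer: 45971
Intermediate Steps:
n = 31
s(k, r) = 180 + k + r
s(-69 - n, 76) + 45815 = (180 + (-69 - 1*31) + 76) + 45815 = (180 + (-69 - 31) + 76) + 45815 = (180 - 100 + 76) + 45815 = 156 + 45815 = 45971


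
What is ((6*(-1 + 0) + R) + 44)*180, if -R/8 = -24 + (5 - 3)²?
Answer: 35640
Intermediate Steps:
R = 160 (R = -8*(-24 + (5 - 3)²) = -8*(-24 + 2²) = -8*(-24 + 4) = -8*(-20) = 160)
((6*(-1 + 0) + R) + 44)*180 = ((6*(-1 + 0) + 160) + 44)*180 = ((6*(-1) + 160) + 44)*180 = ((-6 + 160) + 44)*180 = (154 + 44)*180 = 198*180 = 35640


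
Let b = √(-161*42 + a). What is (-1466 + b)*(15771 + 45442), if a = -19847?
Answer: -89738258 + 61213*I*√26609 ≈ -8.9738e+7 + 9.9852e+6*I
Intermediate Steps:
b = I*√26609 (b = √(-161*42 - 19847) = √(-6762 - 19847) = √(-26609) = I*√26609 ≈ 163.12*I)
(-1466 + b)*(15771 + 45442) = (-1466 + I*√26609)*(15771 + 45442) = (-1466 + I*√26609)*61213 = -89738258 + 61213*I*√26609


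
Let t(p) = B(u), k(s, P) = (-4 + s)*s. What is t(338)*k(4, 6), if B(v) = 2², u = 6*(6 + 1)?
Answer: 0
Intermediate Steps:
k(s, P) = s*(-4 + s)
u = 42 (u = 6*7 = 42)
B(v) = 4
t(p) = 4
t(338)*k(4, 6) = 4*(4*(-4 + 4)) = 4*(4*0) = 4*0 = 0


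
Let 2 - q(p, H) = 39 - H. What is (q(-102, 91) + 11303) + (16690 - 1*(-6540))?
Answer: 34587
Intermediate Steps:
q(p, H) = -37 + H (q(p, H) = 2 - (39 - H) = 2 + (-39 + H) = -37 + H)
(q(-102, 91) + 11303) + (16690 - 1*(-6540)) = ((-37 + 91) + 11303) + (16690 - 1*(-6540)) = (54 + 11303) + (16690 + 6540) = 11357 + 23230 = 34587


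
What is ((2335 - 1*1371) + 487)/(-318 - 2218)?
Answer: -1451/2536 ≈ -0.57216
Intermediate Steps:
((2335 - 1*1371) + 487)/(-318 - 2218) = ((2335 - 1371) + 487)/(-2536) = (964 + 487)*(-1/2536) = 1451*(-1/2536) = -1451/2536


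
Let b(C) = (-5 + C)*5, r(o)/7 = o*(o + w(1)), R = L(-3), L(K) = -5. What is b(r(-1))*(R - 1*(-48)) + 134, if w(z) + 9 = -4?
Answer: 20129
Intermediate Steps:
w(z) = -13 (w(z) = -9 - 4 = -13)
R = -5
r(o) = 7*o*(-13 + o) (r(o) = 7*(o*(o - 13)) = 7*(o*(-13 + o)) = 7*o*(-13 + o))
b(C) = -25 + 5*C
b(r(-1))*(R - 1*(-48)) + 134 = (-25 + 5*(7*(-1)*(-13 - 1)))*(-5 - 1*(-48)) + 134 = (-25 + 5*(7*(-1)*(-14)))*(-5 + 48) + 134 = (-25 + 5*98)*43 + 134 = (-25 + 490)*43 + 134 = 465*43 + 134 = 19995 + 134 = 20129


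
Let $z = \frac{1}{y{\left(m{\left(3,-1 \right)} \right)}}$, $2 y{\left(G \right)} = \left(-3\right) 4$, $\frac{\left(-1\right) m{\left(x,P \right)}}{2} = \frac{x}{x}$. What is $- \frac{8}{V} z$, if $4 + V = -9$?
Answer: $- \frac{4}{39} \approx -0.10256$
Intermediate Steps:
$V = -13$ ($V = -4 - 9 = -13$)
$m{\left(x,P \right)} = -2$ ($m{\left(x,P \right)} = - 2 \frac{x}{x} = \left(-2\right) 1 = -2$)
$y{\left(G \right)} = -6$ ($y{\left(G \right)} = \frac{\left(-3\right) 4}{2} = \frac{1}{2} \left(-12\right) = -6$)
$z = - \frac{1}{6}$ ($z = \frac{1}{-6} = - \frac{1}{6} \approx -0.16667$)
$- \frac{8}{V} z = - \frac{8}{-13} \left(- \frac{1}{6}\right) = \left(-8\right) \left(- \frac{1}{13}\right) \left(- \frac{1}{6}\right) = \frac{8}{13} \left(- \frac{1}{6}\right) = - \frac{4}{39}$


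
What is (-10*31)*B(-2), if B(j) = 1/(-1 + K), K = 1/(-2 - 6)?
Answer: 2480/9 ≈ 275.56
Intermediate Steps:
K = -⅛ (K = 1/(-8) = -⅛ ≈ -0.12500)
B(j) = -8/9 (B(j) = 1/(-1 - ⅛) = 1/(-9/8) = -8/9)
(-10*31)*B(-2) = -10*31*(-8/9) = -310*(-8/9) = 2480/9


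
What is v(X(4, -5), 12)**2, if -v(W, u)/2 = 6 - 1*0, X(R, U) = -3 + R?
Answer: 144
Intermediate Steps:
v(W, u) = -12 (v(W, u) = -2*(6 - 1*0) = -2*(6 + 0) = -2*6 = -12)
v(X(4, -5), 12)**2 = (-12)**2 = 144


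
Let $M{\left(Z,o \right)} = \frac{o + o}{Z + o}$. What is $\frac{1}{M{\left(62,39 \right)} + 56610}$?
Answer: $\frac{101}{5717688} \approx 1.7664 \cdot 10^{-5}$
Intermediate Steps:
$M{\left(Z,o \right)} = \frac{2 o}{Z + o}$
$\frac{1}{M{\left(62,39 \right)} + 56610} = \frac{1}{2 \cdot 39 \frac{1}{62 + 39} + 56610} = \frac{1}{2 \cdot 39 \cdot \frac{1}{101} + 56610} = \frac{1}{\frac{78}{101} + 56610} = \frac{1}{\frac{5717688}{101}} = \frac{101}{5717688}$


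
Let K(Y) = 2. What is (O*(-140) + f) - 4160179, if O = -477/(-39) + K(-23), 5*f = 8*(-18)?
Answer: -270543007/65 ≈ -4.1622e+6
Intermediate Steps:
f = -144/5 (f = (8*(-18))/5 = (1/5)*(-144) = -144/5 ≈ -28.800)
O = 185/13 (O = -477/(-39) + 2 = -477*(-1/39) + 2 = 159/13 + 2 = 185/13 ≈ 14.231)
(O*(-140) + f) - 4160179 = ((185/13)*(-140) - 144/5) - 4160179 = (-25900/13 - 144/5) - 4160179 = -131372/65 - 4160179 = -270543007/65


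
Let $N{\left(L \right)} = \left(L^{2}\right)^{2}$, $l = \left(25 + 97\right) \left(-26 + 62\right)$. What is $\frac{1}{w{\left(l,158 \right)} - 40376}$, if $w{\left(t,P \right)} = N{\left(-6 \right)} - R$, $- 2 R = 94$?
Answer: $- \frac{1}{39033} \approx -2.5619 \cdot 10^{-5}$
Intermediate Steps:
$l = 4392$ ($l = 122 \cdot 36 = 4392$)
$R = -47$ ($R = \left(- \frac{1}{2}\right) 94 = -47$)
$N{\left(L \right)} = L^{4}$
$w{\left(t,P \right)} = 1343$ ($w{\left(t,P \right)} = \left(-6\right)^{4} - -47 = 1296 + 47 = 1343$)
$\frac{1}{w{\left(l,158 \right)} - 40376} = \frac{1}{1343 - 40376} = \frac{1}{-39033} = - \frac{1}{39033}$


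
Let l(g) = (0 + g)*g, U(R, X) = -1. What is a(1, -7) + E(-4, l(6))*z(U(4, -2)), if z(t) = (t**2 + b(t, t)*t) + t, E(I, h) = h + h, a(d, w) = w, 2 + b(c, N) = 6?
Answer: -295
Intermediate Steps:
b(c, N) = 4 (b(c, N) = -2 + 6 = 4)
l(g) = g**2 (l(g) = g*g = g**2)
E(I, h) = 2*h
z(t) = t**2 + 5*t (z(t) = (t**2 + 4*t) + t = t**2 + 5*t)
a(1, -7) + E(-4, l(6))*z(U(4, -2)) = -7 + (2*6**2)*(-(5 - 1)) = -7 + (2*36)*(-1*4) = -7 + 72*(-4) = -7 - 288 = -295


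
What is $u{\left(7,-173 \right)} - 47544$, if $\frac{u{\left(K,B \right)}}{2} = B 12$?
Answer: $-51696$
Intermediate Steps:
$u{\left(K,B \right)} = 24 B$ ($u{\left(K,B \right)} = 2 B 12 = 2 \cdot 12 B = 24 B$)
$u{\left(7,-173 \right)} - 47544 = 24 \left(-173\right) - 47544 = -4152 - 47544 = -51696$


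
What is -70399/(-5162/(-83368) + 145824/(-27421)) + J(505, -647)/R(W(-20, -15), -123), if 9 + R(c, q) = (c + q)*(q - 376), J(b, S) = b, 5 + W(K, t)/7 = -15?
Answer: 621150557692457799/46375620228260 ≈ 13394.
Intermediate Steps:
W(K, t) = -140 (W(K, t) = -35 + 7*(-15) = -35 - 105 = -140)
R(c, q) = -9 + (-376 + q)*(c + q) (R(c, q) = -9 + (c + q)*(q - 376) = -9 + (c + q)*(-376 + q) = -9 + (-376 + q)*(c + q))
-70399/(-5162/(-83368) + 145824/(-27421)) + J(505, -647)/R(W(-20, -15), -123) = -70399/(-5162/(-83368) + 145824/(-27421)) + 505/(-9 + (-123)**2 - 376*(-140) - 376*(-123) - 140*(-123)) = -70399/(-5162*(-1/83368) + 145824*(-1/27421)) + 505/(-9 + 15129 + 52640 + 46248 + 17220) = -70399/(2581/41684 - 145824/27421) + 505/131228 = -70399/(-353397295/67236292) + 505*(1/131228) = -70399*(-67236292/353397295) + 505/131228 = 4733367720508/353397295 + 505/131228 = 621150557692457799/46375620228260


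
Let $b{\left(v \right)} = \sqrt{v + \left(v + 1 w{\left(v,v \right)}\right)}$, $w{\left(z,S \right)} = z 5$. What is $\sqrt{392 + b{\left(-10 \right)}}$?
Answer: $\sqrt{392 + i \sqrt{70}} \approx 19.8 + 0.2113 i$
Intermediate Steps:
$w{\left(z,S \right)} = 5 z$
$b{\left(v \right)} = \sqrt{7} \sqrt{v}$ ($b{\left(v \right)} = \sqrt{v + \left(v + 1 \cdot 5 v\right)} = \sqrt{v + \left(v + 5 v\right)} = \sqrt{v + 6 v} = \sqrt{7 v} = \sqrt{7} \sqrt{v}$)
$\sqrt{392 + b{\left(-10 \right)}} = \sqrt{392 + \sqrt{7} \sqrt{-10}} = \sqrt{392 + \sqrt{7} i \sqrt{10}} = \sqrt{392 + i \sqrt{70}}$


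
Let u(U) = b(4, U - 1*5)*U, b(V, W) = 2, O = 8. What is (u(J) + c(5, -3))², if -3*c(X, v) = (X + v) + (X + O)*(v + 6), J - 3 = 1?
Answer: 289/9 ≈ 32.111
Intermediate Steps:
J = 4 (J = 3 + 1 = 4)
u(U) = 2*U
c(X, v) = -X/3 - v/3 - (6 + v)*(8 + X)/3 (c(X, v) = -((X + v) + (X + 8)*(v + 6))/3 = -((X + v) + (8 + X)*(6 + v))/3 = -((X + v) + (6 + v)*(8 + X))/3 = -(X + v + (6 + v)*(8 + X))/3 = -X/3 - v/3 - (6 + v)*(8 + X)/3)
(u(J) + c(5, -3))² = (2*4 + (-16 - 3*(-3) - 7/3*5 - ⅓*5*(-3)))² = (8 + (-16 + 9 - 35/3 + 5))² = (8 - 41/3)² = (-17/3)² = 289/9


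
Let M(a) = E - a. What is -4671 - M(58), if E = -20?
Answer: -4593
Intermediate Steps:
M(a) = -20 - a
-4671 - M(58) = -4671 - (-20 - 1*58) = -4671 - (-20 - 58) = -4671 - 1*(-78) = -4671 + 78 = -4593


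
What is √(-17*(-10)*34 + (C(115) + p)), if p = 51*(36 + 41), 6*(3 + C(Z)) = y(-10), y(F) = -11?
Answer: √349278/6 ≈ 98.500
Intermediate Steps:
C(Z) = -29/6 (C(Z) = -3 + (⅙)*(-11) = -3 - 11/6 = -29/6)
p = 3927 (p = 51*77 = 3927)
√(-17*(-10)*34 + (C(115) + p)) = √(-17*(-10)*34 + (-29/6 + 3927)) = √(170*34 + 23533/6) = √(5780 + 23533/6) = √(58213/6) = √349278/6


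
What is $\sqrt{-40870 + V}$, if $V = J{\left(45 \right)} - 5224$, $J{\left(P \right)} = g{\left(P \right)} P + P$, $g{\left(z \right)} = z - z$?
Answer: $i \sqrt{46049} \approx 214.59 i$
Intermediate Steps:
$g{\left(z \right)} = 0$
$J{\left(P \right)} = P$ ($J{\left(P \right)} = 0 P + P = 0 + P = P$)
$V = -5179$ ($V = 45 - 5224 = -5179$)
$\sqrt{-40870 + V} = \sqrt{-40870 - 5179} = \sqrt{-46049} = i \sqrt{46049}$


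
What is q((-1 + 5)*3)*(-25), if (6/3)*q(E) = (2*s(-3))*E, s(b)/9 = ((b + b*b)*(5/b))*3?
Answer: 81000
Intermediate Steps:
s(b) = 135*(b + b²)/b (s(b) = 9*(((b + b*b)*(5/b))*3) = 9*(((b + b²)*(5/b))*3) = 9*((5*(b + b²)/b)*3) = 9*(15*(b + b²)/b) = 135*(b + b²)/b)
q(E) = -270*E (q(E) = ((2*(135 + 135*(-3)))*E)/2 = ((2*(135 - 405))*E)/2 = ((2*(-270))*E)/2 = (-540*E)/2 = -270*E)
q((-1 + 5)*3)*(-25) = -270*(-1 + 5)*3*(-25) = -1080*3*(-25) = -270*12*(-25) = -3240*(-25) = 81000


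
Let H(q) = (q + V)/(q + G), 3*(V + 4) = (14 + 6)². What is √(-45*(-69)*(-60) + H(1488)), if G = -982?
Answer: I*√107322048966/759 ≈ 431.62*I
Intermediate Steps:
V = 388/3 (V = -4 + (14 + 6)²/3 = -4 + (⅓)*20² = -4 + (⅓)*400 = -4 + 400/3 = 388/3 ≈ 129.33)
H(q) = (388/3 + q)/(-982 + q) (H(q) = (q + 388/3)/(q - 982) = (388/3 + q)/(-982 + q))
√(-45*(-69)*(-60) + H(1488)) = √(-45*(-69)*(-60) + (388/3 + 1488)/(-982 + 1488)) = √(3105*(-60) + (4852/3)/506) = √(-186300 + (1/506)*(4852/3)) = √(-186300 + 2426/759) = √(-141399274/759) = I*√107322048966/759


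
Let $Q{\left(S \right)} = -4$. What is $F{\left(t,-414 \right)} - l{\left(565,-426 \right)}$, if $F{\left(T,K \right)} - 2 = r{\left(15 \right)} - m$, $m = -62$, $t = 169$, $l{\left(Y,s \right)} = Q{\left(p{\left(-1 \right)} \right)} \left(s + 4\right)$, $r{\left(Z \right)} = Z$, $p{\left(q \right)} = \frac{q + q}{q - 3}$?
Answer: $-1609$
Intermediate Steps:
$p{\left(q \right)} = \frac{2 q}{-3 + q}$
$l{\left(Y,s \right)} = -16 - 4 s$ ($l{\left(Y,s \right)} = - 4 \left(s + 4\right) = - 4 \left(4 + s\right) = -16 - 4 s$)
$F{\left(T,K \right)} = 79$ ($F{\left(T,K \right)} = 2 + \left(15 - -62\right) = 2 + \left(15 + 62\right) = 2 + 77 = 79$)
$F{\left(t,-414 \right)} - l{\left(565,-426 \right)} = 79 - \left(-16 - -1704\right) = 79 - \left(-16 + 1704\right) = 79 - 1688 = -1609$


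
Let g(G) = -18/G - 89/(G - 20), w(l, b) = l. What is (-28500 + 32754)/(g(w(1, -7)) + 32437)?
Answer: 13471/102675 ≈ 0.13120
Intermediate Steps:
g(G) = -89/(-20 + G) - 18/G (g(G) = -18/G - 89/(-20 + G) = -89/(-20 + G) - 18/G)
(-28500 + 32754)/(g(w(1, -7)) + 32437) = (-28500 + 32754)/((360 - 107*1)/(1*(-20 + 1)) + 32437) = 4254/(1*(360 - 107)/(-19) + 32437) = 4254/(1*(-1/19)*253 + 32437) = 4254/(-253/19 + 32437) = 4254/(616050/19) = 4254*(19/616050) = 13471/102675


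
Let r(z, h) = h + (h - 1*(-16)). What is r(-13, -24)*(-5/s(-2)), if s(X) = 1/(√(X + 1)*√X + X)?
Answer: -320 - 160*√2 ≈ -546.27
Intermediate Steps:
r(z, h) = 16 + 2*h (r(z, h) = h + (h + 16) = h + (16 + h) = 16 + 2*h)
s(X) = 1/(X + √X*√(1 + X)) (s(X) = 1/(√(1 + X)*√X + X) = 1/(√X*√(1 + X) + X) = 1/(X + √X*√(1 + X)))
r(-13, -24)*(-5/s(-2)) = (16 + 2*(-24))*(-(-10 + 5*I*√2*√(1 - 2))) = (16 - 48)*(-(-10 - 5*√2)) = -(-160)/(1/(-2 + (I*√2)*I)) = -(-160)/(1/(-2 - √2)) = -(-160)*(-2 - √2) = -32*(10 + 5*√2) = -320 - 160*√2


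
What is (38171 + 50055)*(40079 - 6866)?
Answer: 2930250138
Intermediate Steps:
(38171 + 50055)*(40079 - 6866) = 88226*33213 = 2930250138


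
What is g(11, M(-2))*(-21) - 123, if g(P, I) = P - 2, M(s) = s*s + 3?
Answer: -312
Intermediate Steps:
M(s) = 3 + s² (M(s) = s² + 3 = 3 + s²)
g(P, I) = -2 + P
g(11, M(-2))*(-21) - 123 = (-2 + 11)*(-21) - 123 = 9*(-21) - 123 = -189 - 123 = -312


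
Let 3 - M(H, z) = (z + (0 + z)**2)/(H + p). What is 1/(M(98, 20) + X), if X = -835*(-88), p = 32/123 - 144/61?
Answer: 359767/26435182831 ≈ 1.3609e-5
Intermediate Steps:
p = -15760/7503 (p = 32*(1/123) - 144*1/61 = 32/123 - 144/61 = -15760/7503 ≈ -2.1005)
M(H, z) = 3 - (z + z**2)/(-15760/7503 + H) (M(H, z) = 3 - (z + (0 + z)**2)/(H - 15760/7503) = 3 - (z + z**2)/(-15760/7503 + H))
X = 73480
1/(M(98, 20) + X) = 1/(3*(-15760 - 2501*20 - 2501*20**2 + 7503*98)/(-15760 + 7503*98) + 73480) = 1/(3*(-15760 - 50020 - 2501*400 + 735294)/(-15760 + 735294) + 73480) = 1/(3*(-15760 - 50020 - 1000400 + 735294)/719534 + 73480) = 1/(3*(1/719534)*(-330886) + 73480) = 1/(-496329/359767 + 73480) = 1/(26435182831/359767) = 359767/26435182831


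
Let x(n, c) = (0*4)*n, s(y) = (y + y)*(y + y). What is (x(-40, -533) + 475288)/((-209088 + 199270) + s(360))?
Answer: 237644/254291 ≈ 0.93454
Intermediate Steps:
s(y) = 4*y**2 (s(y) = (2*y)*(2*y) = 4*y**2)
x(n, c) = 0 (x(n, c) = 0*n = 0)
(x(-40, -533) + 475288)/((-209088 + 199270) + s(360)) = (0 + 475288)/((-209088 + 199270) + 4*360**2) = 475288/(-9818 + 4*129600) = 475288/(-9818 + 518400) = 475288/508582 = 475288*(1/508582) = 237644/254291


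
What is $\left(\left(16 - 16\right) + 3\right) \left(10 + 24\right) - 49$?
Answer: $53$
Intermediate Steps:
$\left(\left(16 - 16\right) + 3\right) \left(10 + 24\right) - 49 = \left(0 + 3\right) 34 - 49 = 3 \cdot 34 - 49 = 102 - 49 = 53$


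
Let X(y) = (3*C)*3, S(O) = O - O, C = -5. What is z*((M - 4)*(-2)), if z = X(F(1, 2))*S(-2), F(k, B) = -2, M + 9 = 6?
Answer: 0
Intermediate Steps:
M = -3 (M = -9 + 6 = -3)
S(O) = 0
X(y) = -45 (X(y) = (3*(-5))*3 = -15*3 = -45)
z = 0 (z = -45*0 = 0)
z*((M - 4)*(-2)) = 0*((-3 - 4)*(-2)) = 0*(-7*(-2)) = 0*14 = 0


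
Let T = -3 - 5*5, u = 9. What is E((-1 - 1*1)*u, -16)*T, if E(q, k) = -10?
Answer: 280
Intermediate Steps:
T = -28 (T = -3 - 25 = -28)
E((-1 - 1*1)*u, -16)*T = -10*(-28) = 280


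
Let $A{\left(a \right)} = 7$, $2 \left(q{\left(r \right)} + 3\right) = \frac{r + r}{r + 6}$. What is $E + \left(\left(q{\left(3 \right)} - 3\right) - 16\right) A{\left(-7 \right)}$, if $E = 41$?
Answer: $- \frac{332}{3} \approx -110.67$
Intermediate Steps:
$q{\left(r \right)} = -3 + \frac{r}{6 + r}$ ($q{\left(r \right)} = -3 + \frac{\left(r + r\right) \frac{1}{r + 6}}{2} = -3 + \frac{2 r \frac{1}{6 + r}}{2} = -3 + \frac{r}{6 + r}$)
$E + \left(\left(q{\left(3 \right)} - 3\right) - 16\right) A{\left(-7 \right)} = 41 + \left(\left(\frac{2 \left(-9 - 3\right)}{6 + 3} - 3\right) - 16\right) 7 = 41 + \left(\left(\frac{2 \left(-9 - 3\right)}{9} - 3\right) - 16\right) 7 = 41 + \left(\left(2 \cdot \frac{1}{9} \left(-12\right) - 3\right) - 16\right) 7 = 41 + \left(\left(- \frac{8}{3} - 3\right) - 16\right) 7 = 41 + \left(- \frac{17}{3} - 16\right) 7 = 41 - \frac{455}{3} = - \frac{332}{3}$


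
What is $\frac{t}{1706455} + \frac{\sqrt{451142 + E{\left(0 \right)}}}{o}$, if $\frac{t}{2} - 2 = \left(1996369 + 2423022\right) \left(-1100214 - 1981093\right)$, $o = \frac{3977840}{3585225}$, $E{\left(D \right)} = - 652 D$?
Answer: $- \frac{5447000169614}{341291} + \frac{717045 \sqrt{451142}}{795568} \approx -1.5959 \cdot 10^{7}$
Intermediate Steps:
$o = \frac{795568}{717045}$ ($o = 3977840 \cdot \frac{1}{3585225} = \frac{795568}{717045} \approx 1.1095$)
$t = -27235000848070$ ($t = 4 + 2 \left(1996369 + 2423022\right) \left(-1100214 - 1981093\right) = 4 + 2 \cdot 4419391 \left(-3081307\right) = 4 + 2 \left(-13617500424037\right) = 4 - 27235000848074 = -27235000848070$)
$\frac{t}{1706455} + \frac{\sqrt{451142 + E{\left(0 \right)}}}{o} = - \frac{27235000848070}{1706455} + \frac{\sqrt{451142 - 0}}{\frac{795568}{717045}} = \left(-27235000848070\right) \frac{1}{1706455} + \sqrt{451142 + 0} \cdot \frac{717045}{795568} = - \frac{5447000169614}{341291} + \sqrt{451142} \cdot \frac{717045}{795568} = - \frac{5447000169614}{341291} + \frac{717045 \sqrt{451142}}{795568}$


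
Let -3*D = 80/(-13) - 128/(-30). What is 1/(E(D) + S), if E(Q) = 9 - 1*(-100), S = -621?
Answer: -1/512 ≈ -0.0019531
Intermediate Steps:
D = 368/585 (D = -(80/(-13) - 128/(-30))/3 = -(80*(-1/13) - 128*(-1/30))/3 = -(-80/13 + 64/15)/3 = -⅓*(-368/195) = 368/585 ≈ 0.62906)
E(Q) = 109 (E(Q) = 9 + 100 = 109)
1/(E(D) + S) = 1/(109 - 621) = 1/(-512) = -1/512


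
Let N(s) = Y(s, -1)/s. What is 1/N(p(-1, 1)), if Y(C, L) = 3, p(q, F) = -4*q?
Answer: 4/3 ≈ 1.3333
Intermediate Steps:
N(s) = 3/s
1/N(p(-1, 1)) = 1/(3/((-4*(-1)))) = 1/(3/4) = 1/(3*(¼)) = 1/(¾) = 4/3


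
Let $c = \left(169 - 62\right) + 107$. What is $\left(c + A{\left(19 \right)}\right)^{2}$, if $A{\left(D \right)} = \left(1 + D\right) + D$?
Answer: $64009$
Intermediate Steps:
$A{\left(D \right)} = 1 + 2 D$
$c = 214$ ($c = 107 + 107 = 214$)
$\left(c + A{\left(19 \right)}\right)^{2} = \left(214 + \left(1 + 2 \cdot 19\right)\right)^{2} = \left(214 + \left(1 + 38\right)\right)^{2} = \left(214 + 39\right)^{2} = 253^{2} = 64009$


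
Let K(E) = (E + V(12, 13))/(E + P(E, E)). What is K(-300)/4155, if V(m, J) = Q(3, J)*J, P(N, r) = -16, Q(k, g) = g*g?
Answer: -1897/1312980 ≈ -0.0014448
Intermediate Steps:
Q(k, g) = g**2
V(m, J) = J**3 (V(m, J) = J**2*J = J**3)
K(E) = (2197 + E)/(-16 + E) (K(E) = (E + 13**3)/(E - 16) = (E + 2197)/(-16 + E) = (2197 + E)/(-16 + E))
K(-300)/4155 = ((2197 - 300)/(-16 - 300))/4155 = (1897/(-316))*(1/4155) = -1/316*1897*(1/4155) = -1897/316*1/4155 = -1897/1312980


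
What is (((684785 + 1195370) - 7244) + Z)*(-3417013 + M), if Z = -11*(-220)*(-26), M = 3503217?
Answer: 156028464164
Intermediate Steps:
Z = -62920 (Z = 2420*(-26) = -62920)
(((684785 + 1195370) - 7244) + Z)*(-3417013 + M) = (((684785 + 1195370) - 7244) - 62920)*(-3417013 + 3503217) = ((1880155 - 7244) - 62920)*86204 = (1872911 - 62920)*86204 = 1809991*86204 = 156028464164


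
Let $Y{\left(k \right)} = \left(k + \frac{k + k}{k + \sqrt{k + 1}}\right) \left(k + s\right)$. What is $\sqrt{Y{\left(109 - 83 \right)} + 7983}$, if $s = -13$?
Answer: $\frac{\sqrt{217022 + 24963 \sqrt{3}}}{\sqrt{26 + 3 \sqrt{3}}} \approx 91.338$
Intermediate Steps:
$Y{\left(k \right)} = \left(-13 + k\right) \left(k + \frac{2 k}{k + \sqrt{1 + k}}\right)$ ($Y{\left(k \right)} = \left(k + \frac{k + k}{k + \sqrt{k + 1}}\right) \left(k - 13\right) = \left(k + \frac{2 k}{k + \sqrt{1 + k}}\right) \left(-13 + k\right) = \left(-13 + k\right) \left(k + \frac{2 k}{k + \sqrt{1 + k}}\right)$)
$\sqrt{Y{\left(109 - 83 \right)} + 7983} = \sqrt{\frac{\left(109 - 83\right) \left(-26 + \left(109 - 83\right)^{2} - 13 \sqrt{1 + \left(109 - 83\right)} - 11 \left(109 - 83\right) + \left(109 - 83\right) \sqrt{1 + \left(109 - 83\right)}\right)}{\left(109 - 83\right) + \sqrt{1 + \left(109 - 83\right)}} + 7983} = \sqrt{\frac{26 \left(-26 + 26^{2} - 13 \sqrt{1 + 26} - 286 + 26 \sqrt{1 + 26}\right)}{26 + \sqrt{1 + 26}} + 7983} = \sqrt{\frac{26 \left(-26 + 676 - 13 \sqrt{27} - 286 + 26 \sqrt{27}\right)}{26 + \sqrt{27}} + 7983} = \sqrt{\frac{26 \left(-26 + 676 - 13 \cdot 3 \sqrt{3} - 286 + 26 \cdot 3 \sqrt{3}\right)}{26 + 3 \sqrt{3}} + 7983} = \sqrt{\frac{26 \left(-26 + 676 - 39 \sqrt{3} - 286 + 78 \sqrt{3}\right)}{26 + 3 \sqrt{3}} + 7983} = \sqrt{\frac{26 \left(364 + 39 \sqrt{3}\right)}{26 + 3 \sqrt{3}} + 7983} = \sqrt{7983 + \frac{26 \left(364 + 39 \sqrt{3}\right)}{26 + 3 \sqrt{3}}}$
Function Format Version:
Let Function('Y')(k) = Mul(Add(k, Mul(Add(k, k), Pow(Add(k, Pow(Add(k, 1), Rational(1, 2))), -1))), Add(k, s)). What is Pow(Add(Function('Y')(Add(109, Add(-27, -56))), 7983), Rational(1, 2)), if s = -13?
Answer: Mul(Pow(Add(26, Mul(3, Pow(3, Rational(1, 2)))), Rational(-1, 2)), Pow(Add(217022, Mul(24963, Pow(3, Rational(1, 2)))), Rational(1, 2))) ≈ 91.338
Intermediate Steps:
Function('Y')(k) = Mul(Add(-13, k), Add(k, Mul(2, k, Pow(Add(k, Pow(Add(1, k), Rational(1, 2))), -1)))) (Function('Y')(k) = Mul(Add(k, Mul(Add(k, k), Pow(Add(k, Pow(Add(k, 1), Rational(1, 2))), -1))), Add(k, -13)) = Mul(Add(k, Mul(Mul(2, k), Pow(Add(k, Pow(Add(1, k), Rational(1, 2))), -1))), Add(-13, k)) = Mul(Add(k, Mul(2, k, Pow(Add(k, Pow(Add(1, k), Rational(1, 2))), -1))), Add(-13, k)) = Mul(Add(-13, k), Add(k, Mul(2, k, Pow(Add(k, Pow(Add(1, k), Rational(1, 2))), -1)))))
Pow(Add(Function('Y')(Add(109, Add(-27, -56))), 7983), Rational(1, 2)) = Pow(Add(Mul(Add(109, Add(-27, -56)), Pow(Add(Add(109, Add(-27, -56)), Pow(Add(1, Add(109, Add(-27, -56))), Rational(1, 2))), -1), Add(-26, Pow(Add(109, Add(-27, -56)), 2), Mul(-13, Pow(Add(1, Add(109, Add(-27, -56))), Rational(1, 2))), Mul(-11, Add(109, Add(-27, -56))), Mul(Add(109, Add(-27, -56)), Pow(Add(1, Add(109, Add(-27, -56))), Rational(1, 2))))), 7983), Rational(1, 2)) = Pow(Add(Mul(Add(109, -83), Pow(Add(Add(109, -83), Pow(Add(1, Add(109, -83)), Rational(1, 2))), -1), Add(-26, Pow(Add(109, -83), 2), Mul(-13, Pow(Add(1, Add(109, -83)), Rational(1, 2))), Mul(-11, Add(109, -83)), Mul(Add(109, -83), Pow(Add(1, Add(109, -83)), Rational(1, 2))))), 7983), Rational(1, 2)) = Pow(Add(Mul(26, Pow(Add(26, Pow(Add(1, 26), Rational(1, 2))), -1), Add(-26, Pow(26, 2), Mul(-13, Pow(Add(1, 26), Rational(1, 2))), Mul(-11, 26), Mul(26, Pow(Add(1, 26), Rational(1, 2))))), 7983), Rational(1, 2)) = Pow(Add(Mul(26, Pow(Add(26, Pow(27, Rational(1, 2))), -1), Add(-26, 676, Mul(-13, Pow(27, Rational(1, 2))), -286, Mul(26, Pow(27, Rational(1, 2))))), 7983), Rational(1, 2)) = Pow(Add(Mul(26, Pow(Add(26, Mul(3, Pow(3, Rational(1, 2)))), -1), Add(-26, 676, Mul(-13, Mul(3, Pow(3, Rational(1, 2)))), -286, Mul(26, Mul(3, Pow(3, Rational(1, 2)))))), 7983), Rational(1, 2)) = Pow(Add(Mul(26, Pow(Add(26, Mul(3, Pow(3, Rational(1, 2)))), -1), Add(-26, 676, Mul(-39, Pow(3, Rational(1, 2))), -286, Mul(78, Pow(3, Rational(1, 2))))), 7983), Rational(1, 2)) = Pow(Add(Mul(26, Pow(Add(26, Mul(3, Pow(3, Rational(1, 2)))), -1), Add(364, Mul(39, Pow(3, Rational(1, 2))))), 7983), Rational(1, 2)) = Pow(Add(7983, Mul(26, Pow(Add(26, Mul(3, Pow(3, Rational(1, 2)))), -1), Add(364, Mul(39, Pow(3, Rational(1, 2)))))), Rational(1, 2))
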